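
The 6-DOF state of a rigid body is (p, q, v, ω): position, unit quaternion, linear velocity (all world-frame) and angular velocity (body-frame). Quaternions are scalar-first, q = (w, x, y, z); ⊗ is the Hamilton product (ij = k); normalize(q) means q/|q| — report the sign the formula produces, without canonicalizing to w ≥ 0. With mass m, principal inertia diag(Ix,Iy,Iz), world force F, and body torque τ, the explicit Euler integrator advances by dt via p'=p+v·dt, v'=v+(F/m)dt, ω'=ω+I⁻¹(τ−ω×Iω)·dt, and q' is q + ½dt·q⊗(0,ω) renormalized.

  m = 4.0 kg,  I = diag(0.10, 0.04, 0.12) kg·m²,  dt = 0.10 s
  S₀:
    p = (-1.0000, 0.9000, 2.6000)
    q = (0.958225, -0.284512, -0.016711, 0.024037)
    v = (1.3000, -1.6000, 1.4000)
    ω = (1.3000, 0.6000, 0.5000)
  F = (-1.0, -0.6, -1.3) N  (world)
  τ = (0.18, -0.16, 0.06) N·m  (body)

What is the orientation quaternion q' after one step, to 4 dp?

q⊗(0,ω) = (0.3678737, 1.2229148, 0.7484391, 0.3301296)
q + ½dt·q⊗(0,ω), renormalized = (0.9738, -0.2227, 0.0207, 0.0404)

q' = (0.9738, -0.2227, 0.0207, 0.0404)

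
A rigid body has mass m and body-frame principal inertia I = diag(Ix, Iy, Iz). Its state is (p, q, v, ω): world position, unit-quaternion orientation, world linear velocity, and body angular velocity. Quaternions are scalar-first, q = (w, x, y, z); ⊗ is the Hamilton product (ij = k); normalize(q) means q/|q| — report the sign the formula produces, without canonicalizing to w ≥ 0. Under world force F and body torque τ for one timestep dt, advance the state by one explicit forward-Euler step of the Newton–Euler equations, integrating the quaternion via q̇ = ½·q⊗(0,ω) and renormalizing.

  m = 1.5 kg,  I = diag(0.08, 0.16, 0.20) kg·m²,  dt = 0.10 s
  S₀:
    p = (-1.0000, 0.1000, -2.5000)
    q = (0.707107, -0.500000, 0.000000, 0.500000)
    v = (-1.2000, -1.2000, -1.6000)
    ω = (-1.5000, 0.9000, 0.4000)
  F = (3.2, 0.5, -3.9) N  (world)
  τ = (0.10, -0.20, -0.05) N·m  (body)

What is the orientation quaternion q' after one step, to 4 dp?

q' = (0.6570, -0.5732, 0.0043, 0.4897)

Hamilton product q⊗(0,ω) = (-0.9500000, -1.5106605, 0.0863963, -0.1671572)
q + ½dt·q⊗(0,ω), renormalized = (0.6570, -0.5732, 0.0043, 0.4897)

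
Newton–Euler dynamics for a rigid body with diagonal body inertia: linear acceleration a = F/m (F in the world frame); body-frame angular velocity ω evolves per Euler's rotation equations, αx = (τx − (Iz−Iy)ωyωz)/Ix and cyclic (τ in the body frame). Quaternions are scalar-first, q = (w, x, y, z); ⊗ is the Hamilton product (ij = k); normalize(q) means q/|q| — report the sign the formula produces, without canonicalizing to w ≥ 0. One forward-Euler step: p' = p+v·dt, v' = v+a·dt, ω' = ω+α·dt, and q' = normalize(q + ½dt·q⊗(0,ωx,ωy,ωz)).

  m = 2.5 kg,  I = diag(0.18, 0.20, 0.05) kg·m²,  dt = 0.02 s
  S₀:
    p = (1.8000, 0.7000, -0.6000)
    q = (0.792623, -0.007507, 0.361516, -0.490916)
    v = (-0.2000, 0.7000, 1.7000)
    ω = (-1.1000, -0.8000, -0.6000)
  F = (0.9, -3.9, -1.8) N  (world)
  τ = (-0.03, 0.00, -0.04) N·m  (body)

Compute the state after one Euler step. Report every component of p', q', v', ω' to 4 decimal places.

p' = (1.7960, 0.7140, -0.5660)
q' = (0.7924, -0.0223, 0.3605, -0.4916)
v' = (-0.1928, 0.6688, 1.6856)
ω' = (-1.0953, -0.8086, -0.6230)

a = (0.3600, -1.5600, -0.7200)
p' = p + v·dt = (1.7960, 0.7140, -0.5660)
v' = v + a·dt = (-0.1928, 0.6688, 1.6856)
(τ − ω×Iω)/I = (0.2333, -0.4290, -1.1520)
new body rate ω' = (-1.0953, -0.8086, -0.6230)
Hamilton product q⊗(0,ω) = (-0.0135945, -1.4815277, -0.0985950, -0.0719006)
updated quaternion q' = (0.7924, -0.0223, 0.3605, -0.4916)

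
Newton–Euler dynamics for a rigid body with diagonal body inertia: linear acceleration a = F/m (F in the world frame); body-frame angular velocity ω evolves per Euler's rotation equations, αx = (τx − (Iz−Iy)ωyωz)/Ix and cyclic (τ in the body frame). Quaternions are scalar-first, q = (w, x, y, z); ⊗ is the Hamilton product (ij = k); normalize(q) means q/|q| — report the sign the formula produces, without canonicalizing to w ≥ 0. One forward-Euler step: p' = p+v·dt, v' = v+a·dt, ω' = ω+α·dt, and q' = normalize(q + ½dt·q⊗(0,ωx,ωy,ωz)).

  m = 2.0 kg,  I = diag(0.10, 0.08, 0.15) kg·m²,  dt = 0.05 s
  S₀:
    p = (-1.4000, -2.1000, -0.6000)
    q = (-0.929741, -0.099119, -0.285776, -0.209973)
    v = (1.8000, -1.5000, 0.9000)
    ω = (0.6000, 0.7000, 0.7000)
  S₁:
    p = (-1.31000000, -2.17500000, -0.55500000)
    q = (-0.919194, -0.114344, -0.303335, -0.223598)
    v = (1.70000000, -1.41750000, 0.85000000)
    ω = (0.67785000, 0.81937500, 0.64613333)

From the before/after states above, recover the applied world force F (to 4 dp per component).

F = (-4.0000, 3.3000, -2.0000)

Δv = v₁−v₀ = (-0.10000000, 0.08250000, -0.05000000)
applied force F = (-4.0000, 3.3000, -2.0000)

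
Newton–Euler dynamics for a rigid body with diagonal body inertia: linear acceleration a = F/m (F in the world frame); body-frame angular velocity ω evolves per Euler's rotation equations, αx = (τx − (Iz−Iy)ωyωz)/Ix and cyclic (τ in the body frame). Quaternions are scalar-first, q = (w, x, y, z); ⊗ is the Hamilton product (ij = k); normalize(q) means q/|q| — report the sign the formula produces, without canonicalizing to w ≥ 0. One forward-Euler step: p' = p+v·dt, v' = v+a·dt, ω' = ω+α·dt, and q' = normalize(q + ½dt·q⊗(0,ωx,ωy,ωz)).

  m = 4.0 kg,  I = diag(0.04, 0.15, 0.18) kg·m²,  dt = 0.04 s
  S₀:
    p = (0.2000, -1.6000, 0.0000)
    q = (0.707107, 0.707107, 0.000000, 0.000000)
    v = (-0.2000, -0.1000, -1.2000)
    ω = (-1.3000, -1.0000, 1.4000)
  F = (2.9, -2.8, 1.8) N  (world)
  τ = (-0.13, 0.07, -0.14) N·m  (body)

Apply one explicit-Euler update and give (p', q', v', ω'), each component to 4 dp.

a = (0.7250, -0.7000, 0.4500)
new position p' = (0.1920, -1.6040, -0.0480)
v' = v + a·dt = (-0.1710, -0.1280, -1.1820)
precession coupling ω×(Iω) = (-0.0420, 0.2548, 0.1430)
angular accel α = (-2.2000, -1.2320, -1.5722)
ω' = ω + α·dt = (-1.3880, -1.0493, 1.3371)
q⊗(0,ω) = (0.9192391, -0.9192391, -1.6970568, 0.2828428)
q' = normalize(q + ½dt·q⊗(0,ω)) = (0.7248, 0.6881, -0.0339, 0.0057)

p' = (0.1920, -1.6040, -0.0480)
q' = (0.7248, 0.6881, -0.0339, 0.0057)
v' = (-0.1710, -0.1280, -1.1820)
ω' = (-1.3880, -1.0493, 1.3371)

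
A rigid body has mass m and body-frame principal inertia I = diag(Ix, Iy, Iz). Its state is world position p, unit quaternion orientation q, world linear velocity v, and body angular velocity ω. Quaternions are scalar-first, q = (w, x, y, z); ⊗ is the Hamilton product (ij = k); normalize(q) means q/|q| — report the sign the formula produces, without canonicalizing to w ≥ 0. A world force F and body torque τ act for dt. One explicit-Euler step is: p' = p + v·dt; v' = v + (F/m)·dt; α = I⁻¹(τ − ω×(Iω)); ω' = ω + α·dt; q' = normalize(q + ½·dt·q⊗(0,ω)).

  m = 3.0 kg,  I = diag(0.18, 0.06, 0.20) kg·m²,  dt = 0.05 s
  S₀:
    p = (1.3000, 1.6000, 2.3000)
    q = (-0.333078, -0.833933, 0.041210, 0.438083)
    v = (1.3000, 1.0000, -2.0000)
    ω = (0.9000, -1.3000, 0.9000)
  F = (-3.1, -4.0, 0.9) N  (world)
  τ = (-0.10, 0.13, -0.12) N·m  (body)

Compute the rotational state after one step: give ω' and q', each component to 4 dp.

angular accel α = (0.3544, 2.4367, -1.3020)
ω + α·dt = (0.9177, -1.1782, 0.8349)
Hamilton product q⊗(0,ω) = (0.4098380, 0.3068267, 1.5778158, 0.7472537)
q + ½dt·q⊗(0,ω), renormalized = (-0.3225, -0.8254, 0.0806, 0.4563)

ω' = (0.9177, -1.1782, 0.8349)
q' = (-0.3225, -0.8254, 0.0806, 0.4563)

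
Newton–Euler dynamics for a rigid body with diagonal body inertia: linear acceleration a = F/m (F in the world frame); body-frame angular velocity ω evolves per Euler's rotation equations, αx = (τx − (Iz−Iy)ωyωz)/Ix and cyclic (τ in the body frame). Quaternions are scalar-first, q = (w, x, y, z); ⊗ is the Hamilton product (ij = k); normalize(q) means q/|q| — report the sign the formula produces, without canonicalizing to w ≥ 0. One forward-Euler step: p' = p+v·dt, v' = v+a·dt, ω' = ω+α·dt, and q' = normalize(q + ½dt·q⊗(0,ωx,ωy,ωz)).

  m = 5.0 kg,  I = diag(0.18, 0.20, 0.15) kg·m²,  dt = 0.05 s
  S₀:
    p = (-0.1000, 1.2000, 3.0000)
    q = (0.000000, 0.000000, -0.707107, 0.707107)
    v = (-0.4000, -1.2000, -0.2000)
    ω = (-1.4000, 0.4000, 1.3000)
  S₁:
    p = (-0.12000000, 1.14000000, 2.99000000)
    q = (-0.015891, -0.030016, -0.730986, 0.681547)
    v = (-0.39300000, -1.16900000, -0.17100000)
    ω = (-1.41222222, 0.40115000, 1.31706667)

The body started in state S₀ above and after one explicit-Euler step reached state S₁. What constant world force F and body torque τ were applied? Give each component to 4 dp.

rate change Δω = (-0.01222222, 0.00115000, 0.01706667)
τ = I·(Δω/dt) + ω₀×(Iω₀) = (-0.0700, -0.0500, 0.0400)
Δv = v₁−v₀ = (0.00700000, 0.03100000, 0.02900000)
applied force F = (0.7000, 3.1000, 2.9000)

F = (0.7000, 3.1000, 2.9000)
τ = (-0.0700, -0.0500, 0.0400)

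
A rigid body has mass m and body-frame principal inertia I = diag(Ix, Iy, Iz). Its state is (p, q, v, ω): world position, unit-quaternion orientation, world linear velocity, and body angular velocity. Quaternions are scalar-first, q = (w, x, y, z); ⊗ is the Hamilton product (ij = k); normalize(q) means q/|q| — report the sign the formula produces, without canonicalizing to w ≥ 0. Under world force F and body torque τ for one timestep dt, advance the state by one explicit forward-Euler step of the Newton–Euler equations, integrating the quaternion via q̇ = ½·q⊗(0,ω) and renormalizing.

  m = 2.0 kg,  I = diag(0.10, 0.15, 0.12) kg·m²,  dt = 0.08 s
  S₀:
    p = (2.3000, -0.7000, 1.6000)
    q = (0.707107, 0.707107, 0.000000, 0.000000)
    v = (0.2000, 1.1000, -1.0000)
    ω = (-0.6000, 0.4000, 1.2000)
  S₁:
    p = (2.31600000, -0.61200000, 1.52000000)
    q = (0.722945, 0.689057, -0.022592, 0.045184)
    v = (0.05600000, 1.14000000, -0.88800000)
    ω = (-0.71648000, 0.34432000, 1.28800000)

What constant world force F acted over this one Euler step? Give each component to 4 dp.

Δv = v₁−v₀ = (-0.14400000, 0.04000000, 0.11200000)
m·(v₁−v₀)/dt = (-3.6000, 1.0000, 2.8000)

F = (-3.6000, 1.0000, 2.8000)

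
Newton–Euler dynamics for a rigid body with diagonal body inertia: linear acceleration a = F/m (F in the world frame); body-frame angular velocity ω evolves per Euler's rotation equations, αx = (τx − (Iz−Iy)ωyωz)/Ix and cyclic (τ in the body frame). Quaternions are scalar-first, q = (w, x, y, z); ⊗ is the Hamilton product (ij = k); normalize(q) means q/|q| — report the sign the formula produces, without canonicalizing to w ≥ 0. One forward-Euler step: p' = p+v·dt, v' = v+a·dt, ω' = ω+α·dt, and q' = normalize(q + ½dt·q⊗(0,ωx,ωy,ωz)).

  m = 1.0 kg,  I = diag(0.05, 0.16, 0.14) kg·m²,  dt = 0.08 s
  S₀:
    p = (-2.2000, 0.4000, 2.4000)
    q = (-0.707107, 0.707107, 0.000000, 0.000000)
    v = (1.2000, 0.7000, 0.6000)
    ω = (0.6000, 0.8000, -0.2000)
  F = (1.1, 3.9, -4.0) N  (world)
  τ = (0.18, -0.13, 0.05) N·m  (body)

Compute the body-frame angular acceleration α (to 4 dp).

precession coupling ω×(Iω) = (0.0032, 0.0108, 0.0528)
angular accel α = (3.5360, -0.8800, -0.0200)

α = (3.5360, -0.8800, -0.0200)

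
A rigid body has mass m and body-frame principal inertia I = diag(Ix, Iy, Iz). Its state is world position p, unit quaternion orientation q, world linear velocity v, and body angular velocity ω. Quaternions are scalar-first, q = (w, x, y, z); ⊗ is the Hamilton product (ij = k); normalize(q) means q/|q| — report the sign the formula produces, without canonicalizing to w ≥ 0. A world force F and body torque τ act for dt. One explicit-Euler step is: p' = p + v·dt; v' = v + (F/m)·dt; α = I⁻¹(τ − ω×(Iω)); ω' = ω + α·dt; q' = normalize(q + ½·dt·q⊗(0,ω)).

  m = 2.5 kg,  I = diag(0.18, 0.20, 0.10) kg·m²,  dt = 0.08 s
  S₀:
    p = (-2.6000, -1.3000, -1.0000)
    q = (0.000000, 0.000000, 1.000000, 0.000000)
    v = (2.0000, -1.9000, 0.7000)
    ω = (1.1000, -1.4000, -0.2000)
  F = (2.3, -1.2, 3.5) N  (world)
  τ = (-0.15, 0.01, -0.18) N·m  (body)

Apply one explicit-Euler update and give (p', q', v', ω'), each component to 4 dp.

p' = (-2.4400, -1.4520, -0.9440)
q' = (0.0559, -0.0080, 0.9974, -0.0439)
v' = (2.0736, -1.9384, 0.8120)
ω' = (1.0458, -1.3890, -0.3194)

a = (0.9200, -0.4800, 1.4000)
p' = p + v·dt = (-2.4400, -1.4520, -0.9440)
v + (F/m)dt = (2.0736, -1.9384, 0.8120)
ω×(Iω) gyroscopic = (-0.0280, -0.0176, -0.0308)
angular accel α = (-0.6778, 0.1380, -1.4920)
new body rate ω' = (1.0458, -1.3890, -0.3194)
q⊗(0,ω) = (1.4000000, -0.2000000, 0.0000000, -1.1000000)
q' = normalize(q + ½dt·q⊗(0,ω)) = (0.0559, -0.0080, 0.9974, -0.0439)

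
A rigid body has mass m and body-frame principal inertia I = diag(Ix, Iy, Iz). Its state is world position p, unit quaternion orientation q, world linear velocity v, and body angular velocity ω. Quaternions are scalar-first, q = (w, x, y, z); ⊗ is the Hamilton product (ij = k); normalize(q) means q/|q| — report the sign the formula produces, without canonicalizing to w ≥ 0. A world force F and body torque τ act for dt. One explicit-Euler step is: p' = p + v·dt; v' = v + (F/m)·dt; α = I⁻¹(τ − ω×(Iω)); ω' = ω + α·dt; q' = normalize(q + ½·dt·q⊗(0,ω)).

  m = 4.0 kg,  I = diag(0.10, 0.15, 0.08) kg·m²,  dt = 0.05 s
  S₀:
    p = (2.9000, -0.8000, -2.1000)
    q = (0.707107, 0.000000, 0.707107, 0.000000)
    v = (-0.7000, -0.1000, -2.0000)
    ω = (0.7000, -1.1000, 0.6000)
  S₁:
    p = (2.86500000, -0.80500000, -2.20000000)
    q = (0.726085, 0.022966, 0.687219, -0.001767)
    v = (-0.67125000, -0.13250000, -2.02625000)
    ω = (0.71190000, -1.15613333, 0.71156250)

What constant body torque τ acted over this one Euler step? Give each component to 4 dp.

rate change Δω = (0.01190000, -0.05613333, 0.11156250)
precession coupling = (0.0462, 0.0084, -0.0385)
applied torque τ = (0.0700, -0.1600, 0.1400)

τ = (0.0700, -0.1600, 0.1400)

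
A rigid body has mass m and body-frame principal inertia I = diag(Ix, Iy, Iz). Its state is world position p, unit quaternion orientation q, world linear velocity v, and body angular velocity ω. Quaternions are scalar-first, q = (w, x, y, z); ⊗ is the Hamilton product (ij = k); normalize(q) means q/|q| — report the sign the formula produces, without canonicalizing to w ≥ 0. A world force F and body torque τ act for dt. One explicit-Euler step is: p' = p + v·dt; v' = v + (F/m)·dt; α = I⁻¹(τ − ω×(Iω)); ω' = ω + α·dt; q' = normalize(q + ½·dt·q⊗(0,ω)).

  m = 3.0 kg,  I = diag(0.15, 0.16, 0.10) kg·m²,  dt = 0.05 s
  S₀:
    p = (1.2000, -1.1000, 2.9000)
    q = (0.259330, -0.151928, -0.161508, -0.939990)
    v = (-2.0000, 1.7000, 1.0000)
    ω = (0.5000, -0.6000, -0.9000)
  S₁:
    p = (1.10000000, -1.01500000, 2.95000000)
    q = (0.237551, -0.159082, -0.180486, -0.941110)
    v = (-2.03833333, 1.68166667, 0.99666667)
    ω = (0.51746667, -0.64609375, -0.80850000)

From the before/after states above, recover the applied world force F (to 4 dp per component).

F = (-2.3000, -1.1000, -0.2000)

velocity change Δv = (-0.03833333, -0.01833333, -0.00333333)
applied force F = (-2.3000, -1.1000, -0.2000)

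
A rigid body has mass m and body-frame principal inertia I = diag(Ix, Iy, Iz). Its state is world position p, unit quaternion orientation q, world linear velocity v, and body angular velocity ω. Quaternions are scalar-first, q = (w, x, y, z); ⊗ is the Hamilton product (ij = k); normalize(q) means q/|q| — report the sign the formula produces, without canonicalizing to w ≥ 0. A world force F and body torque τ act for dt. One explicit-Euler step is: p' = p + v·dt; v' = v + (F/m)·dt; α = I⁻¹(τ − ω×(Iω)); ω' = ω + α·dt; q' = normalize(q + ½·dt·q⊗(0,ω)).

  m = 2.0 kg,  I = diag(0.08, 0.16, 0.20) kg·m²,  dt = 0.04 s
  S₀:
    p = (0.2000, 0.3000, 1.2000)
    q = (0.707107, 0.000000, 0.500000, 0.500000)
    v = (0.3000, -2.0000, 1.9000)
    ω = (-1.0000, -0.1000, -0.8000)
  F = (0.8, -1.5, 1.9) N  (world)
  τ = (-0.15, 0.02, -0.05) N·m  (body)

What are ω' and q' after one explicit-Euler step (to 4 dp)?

α = I⁻¹(τ − ω×Iω) = (-1.9150, 0.7250, -0.2900)
ω + α·dt = (-1.0766, -0.0710, -0.8116)
Hamilton product q⊗(0,ω) = (0.4500000, -1.0571070, -0.5707107, -0.0656856)
q' = normalize(q + ½dt·q⊗(0,ω)) = (0.7159, -0.0211, 0.4884, 0.4985)

ω' = (-1.0766, -0.0710, -0.8116)
q' = (0.7159, -0.0211, 0.4884, 0.4985)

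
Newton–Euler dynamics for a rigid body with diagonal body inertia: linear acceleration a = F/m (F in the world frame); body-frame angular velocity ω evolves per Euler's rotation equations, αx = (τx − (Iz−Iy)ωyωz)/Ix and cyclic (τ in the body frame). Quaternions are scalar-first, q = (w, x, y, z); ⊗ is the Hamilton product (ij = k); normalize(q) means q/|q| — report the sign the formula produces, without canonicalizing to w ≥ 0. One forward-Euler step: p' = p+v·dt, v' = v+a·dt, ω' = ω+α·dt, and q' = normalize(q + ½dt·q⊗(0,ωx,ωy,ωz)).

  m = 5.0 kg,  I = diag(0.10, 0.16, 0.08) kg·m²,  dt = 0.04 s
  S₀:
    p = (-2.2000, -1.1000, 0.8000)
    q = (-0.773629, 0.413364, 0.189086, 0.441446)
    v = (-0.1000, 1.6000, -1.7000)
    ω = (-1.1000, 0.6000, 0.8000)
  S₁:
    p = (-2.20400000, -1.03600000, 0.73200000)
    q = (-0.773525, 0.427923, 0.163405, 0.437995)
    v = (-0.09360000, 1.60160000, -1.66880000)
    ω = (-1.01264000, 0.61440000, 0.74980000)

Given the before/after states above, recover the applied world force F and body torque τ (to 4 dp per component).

ω₁ − ω₀ = (0.08736000, 0.01440000, -0.05020000)
precession coupling = (-0.0384, -0.0176, -0.0396)
applied torque τ = (0.1800, 0.0400, -0.1400)
v₁ − v₀ = (0.00640000, 0.00160000, 0.03120000)
applied force F = (0.8000, 0.2000, 3.9000)

F = (0.8000, 0.2000, 3.9000)
τ = (0.1800, 0.0400, -0.1400)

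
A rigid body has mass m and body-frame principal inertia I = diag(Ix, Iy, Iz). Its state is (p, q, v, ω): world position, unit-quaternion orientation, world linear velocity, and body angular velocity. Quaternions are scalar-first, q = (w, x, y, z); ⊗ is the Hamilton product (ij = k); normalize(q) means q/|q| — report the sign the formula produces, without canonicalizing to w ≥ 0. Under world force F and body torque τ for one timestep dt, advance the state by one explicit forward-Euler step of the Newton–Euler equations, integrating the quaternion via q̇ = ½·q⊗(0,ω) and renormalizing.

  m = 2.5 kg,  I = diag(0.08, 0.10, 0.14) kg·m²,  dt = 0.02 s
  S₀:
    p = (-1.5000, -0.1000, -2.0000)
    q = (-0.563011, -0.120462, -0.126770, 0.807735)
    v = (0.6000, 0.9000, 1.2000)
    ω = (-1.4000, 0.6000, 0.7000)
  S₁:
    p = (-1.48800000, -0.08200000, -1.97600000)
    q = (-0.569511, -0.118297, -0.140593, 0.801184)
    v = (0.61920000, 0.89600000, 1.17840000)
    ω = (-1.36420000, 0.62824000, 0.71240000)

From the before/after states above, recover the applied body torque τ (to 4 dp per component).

τ = (0.1600, 0.2000, 0.0700)

Δω = ω₁−ω₀ = (0.03580000, 0.02824000, 0.01240000)
gyro term ω₀×Iω₀ = (0.0168, 0.0588, -0.0168)
τ = I·(Δω/dt) + ω₀×(Iω₀) = (0.1600, 0.2000, 0.0700)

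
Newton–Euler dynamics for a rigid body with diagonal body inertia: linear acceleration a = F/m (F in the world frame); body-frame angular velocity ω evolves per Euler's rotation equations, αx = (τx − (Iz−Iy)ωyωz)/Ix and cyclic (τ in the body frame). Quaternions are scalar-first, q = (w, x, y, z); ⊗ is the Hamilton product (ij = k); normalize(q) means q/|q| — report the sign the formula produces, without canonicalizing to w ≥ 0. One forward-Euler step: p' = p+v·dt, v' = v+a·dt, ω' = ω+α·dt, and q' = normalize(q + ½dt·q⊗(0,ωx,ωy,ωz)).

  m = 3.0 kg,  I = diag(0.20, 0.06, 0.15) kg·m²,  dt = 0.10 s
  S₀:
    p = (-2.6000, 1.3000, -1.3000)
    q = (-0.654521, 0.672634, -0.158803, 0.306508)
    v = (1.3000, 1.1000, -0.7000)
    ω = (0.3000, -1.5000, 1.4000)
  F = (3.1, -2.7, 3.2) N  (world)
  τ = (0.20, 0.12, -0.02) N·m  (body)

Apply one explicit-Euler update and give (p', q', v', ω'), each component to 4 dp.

gyro term ω×Iω = (-0.1890, 0.0210, 0.0630)
(τ − ω×Iω)/I = (1.9450, 1.6500, -0.5533)
ω' = ω + α·dt = (0.4945, -1.3350, 1.3447)
Hamilton product q⊗(0,ω) = (-0.8691059, 0.0410815, 0.1320463, -1.8776395)
q' = normalize(q + ½dt·q⊗(0,ω)) = (-0.6943, 0.6711, -0.1514, 0.2115)
linear accel F/m = (1.0333, -0.9000, 1.0667)
p + v·dt = (-2.4700, 1.4100, -1.3700)
v' = v + a·dt = (1.4033, 1.0100, -0.5933)

p' = (-2.4700, 1.4100, -1.3700)
q' = (-0.6943, 0.6711, -0.1514, 0.2115)
v' = (1.4033, 1.0100, -0.5933)
ω' = (0.4945, -1.3350, 1.3447)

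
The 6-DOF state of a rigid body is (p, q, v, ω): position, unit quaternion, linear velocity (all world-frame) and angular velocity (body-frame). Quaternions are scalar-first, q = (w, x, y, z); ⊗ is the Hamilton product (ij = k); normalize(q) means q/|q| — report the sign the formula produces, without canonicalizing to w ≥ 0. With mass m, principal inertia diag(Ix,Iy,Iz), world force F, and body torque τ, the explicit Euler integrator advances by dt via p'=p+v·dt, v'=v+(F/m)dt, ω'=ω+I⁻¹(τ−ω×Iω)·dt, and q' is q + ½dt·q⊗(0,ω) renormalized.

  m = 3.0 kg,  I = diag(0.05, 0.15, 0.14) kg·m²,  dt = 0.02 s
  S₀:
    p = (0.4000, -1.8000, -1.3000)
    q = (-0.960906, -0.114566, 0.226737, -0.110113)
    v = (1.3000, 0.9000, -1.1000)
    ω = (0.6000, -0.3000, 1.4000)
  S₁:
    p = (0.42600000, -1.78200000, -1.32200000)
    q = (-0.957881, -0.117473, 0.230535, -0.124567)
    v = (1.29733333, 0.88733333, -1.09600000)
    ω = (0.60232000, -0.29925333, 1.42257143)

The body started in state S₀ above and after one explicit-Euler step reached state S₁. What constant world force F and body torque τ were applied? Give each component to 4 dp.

F = (-0.4000, -1.9000, 0.6000)
τ = (0.0100, -0.0700, 0.1400)

rate change Δω = (0.00232000, 0.00074667, 0.02257143)
ω₀×(Iω₀) = (0.0042, -0.0756, -0.0180)
I·α + gyro = (0.0100, -0.0700, 0.1400)
v₁ − v₀ = (-0.00266667, -0.01266667, 0.00400000)
m·(v₁−v₀)/dt = (-0.4000, -1.9000, 0.6000)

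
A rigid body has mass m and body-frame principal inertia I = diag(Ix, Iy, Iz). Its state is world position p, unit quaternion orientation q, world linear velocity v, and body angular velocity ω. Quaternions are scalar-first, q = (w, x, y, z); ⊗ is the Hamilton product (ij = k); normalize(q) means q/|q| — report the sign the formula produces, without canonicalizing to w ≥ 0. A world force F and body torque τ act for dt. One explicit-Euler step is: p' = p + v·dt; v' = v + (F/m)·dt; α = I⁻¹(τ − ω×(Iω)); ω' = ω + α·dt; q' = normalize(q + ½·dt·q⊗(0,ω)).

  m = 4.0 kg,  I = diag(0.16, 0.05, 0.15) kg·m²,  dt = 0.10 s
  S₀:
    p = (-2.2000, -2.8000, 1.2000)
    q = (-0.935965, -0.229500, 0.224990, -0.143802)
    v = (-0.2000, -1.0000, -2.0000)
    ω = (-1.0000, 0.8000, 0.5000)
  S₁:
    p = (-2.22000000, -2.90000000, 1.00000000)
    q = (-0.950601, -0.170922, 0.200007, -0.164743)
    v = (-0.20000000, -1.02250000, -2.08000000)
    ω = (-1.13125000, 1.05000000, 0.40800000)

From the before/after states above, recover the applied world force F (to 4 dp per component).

velocity change Δv = (0.00000000, -0.02250000, -0.08000000)
F = m·Δv/dt = (0.0000, -0.9000, -3.2000)

F = (0.0000, -0.9000, -3.2000)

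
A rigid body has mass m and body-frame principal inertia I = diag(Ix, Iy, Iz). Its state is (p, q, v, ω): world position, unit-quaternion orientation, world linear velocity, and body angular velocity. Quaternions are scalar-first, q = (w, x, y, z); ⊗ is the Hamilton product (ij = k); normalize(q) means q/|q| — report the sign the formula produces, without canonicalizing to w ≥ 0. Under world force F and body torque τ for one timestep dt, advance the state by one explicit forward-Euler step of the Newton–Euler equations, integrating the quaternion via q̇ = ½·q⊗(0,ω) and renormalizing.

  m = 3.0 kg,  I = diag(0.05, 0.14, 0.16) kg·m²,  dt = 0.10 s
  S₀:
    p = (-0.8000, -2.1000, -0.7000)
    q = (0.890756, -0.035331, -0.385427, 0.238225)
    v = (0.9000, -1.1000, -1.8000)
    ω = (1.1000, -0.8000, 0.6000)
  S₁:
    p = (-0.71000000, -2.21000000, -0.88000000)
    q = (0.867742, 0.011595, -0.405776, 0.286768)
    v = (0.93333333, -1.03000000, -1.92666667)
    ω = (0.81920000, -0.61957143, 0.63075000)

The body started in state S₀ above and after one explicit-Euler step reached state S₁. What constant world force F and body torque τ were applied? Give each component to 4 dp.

F = (1.0000, 2.1000, -3.8000)
τ = (-0.1500, 0.1800, -0.0300)

Δω = ω₁−ω₀ = (-0.28080000, 0.18042857, 0.03075000)
ω₀×(Iω₀) = (-0.0096, -0.0726, -0.0792)
I·α + gyro = (-0.1500, 0.1800, -0.0300)
v₁ − v₀ = (0.03333333, 0.07000000, -0.12666667)
applied force F = (1.0000, 2.1000, -3.8000)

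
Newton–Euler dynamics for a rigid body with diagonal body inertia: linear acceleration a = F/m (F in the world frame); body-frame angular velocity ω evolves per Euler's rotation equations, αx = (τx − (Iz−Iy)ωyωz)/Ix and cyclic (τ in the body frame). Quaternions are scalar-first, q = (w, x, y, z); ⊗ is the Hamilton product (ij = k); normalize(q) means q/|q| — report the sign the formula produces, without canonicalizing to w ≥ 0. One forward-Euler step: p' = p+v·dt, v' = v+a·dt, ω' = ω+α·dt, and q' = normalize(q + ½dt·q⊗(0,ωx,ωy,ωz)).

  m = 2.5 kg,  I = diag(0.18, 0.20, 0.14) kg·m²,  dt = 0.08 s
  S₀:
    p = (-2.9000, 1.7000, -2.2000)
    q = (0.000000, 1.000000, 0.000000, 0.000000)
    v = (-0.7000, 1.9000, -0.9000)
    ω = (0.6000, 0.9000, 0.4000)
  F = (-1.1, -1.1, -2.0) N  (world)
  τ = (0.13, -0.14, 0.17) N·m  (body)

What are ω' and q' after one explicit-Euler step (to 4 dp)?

gyro term ω×Iω = (-0.0216, 0.0096, 0.0108)
α = I⁻¹(τ − ω×Iω) = (0.8422, -0.7480, 1.1371)
ω' = ω + α·dt = (0.6674, 0.8402, 0.4910)
2q̇ = q⊗(0,ω) = (-0.6000000, 0.0000000, -0.4000000, 0.9000000)
q + ½dt·q⊗(0,ω), renormalized = (-0.0240, 0.9989, -0.0160, 0.0360)

ω' = (0.6674, 0.8402, 0.4910)
q' = (-0.0240, 0.9989, -0.0160, 0.0360)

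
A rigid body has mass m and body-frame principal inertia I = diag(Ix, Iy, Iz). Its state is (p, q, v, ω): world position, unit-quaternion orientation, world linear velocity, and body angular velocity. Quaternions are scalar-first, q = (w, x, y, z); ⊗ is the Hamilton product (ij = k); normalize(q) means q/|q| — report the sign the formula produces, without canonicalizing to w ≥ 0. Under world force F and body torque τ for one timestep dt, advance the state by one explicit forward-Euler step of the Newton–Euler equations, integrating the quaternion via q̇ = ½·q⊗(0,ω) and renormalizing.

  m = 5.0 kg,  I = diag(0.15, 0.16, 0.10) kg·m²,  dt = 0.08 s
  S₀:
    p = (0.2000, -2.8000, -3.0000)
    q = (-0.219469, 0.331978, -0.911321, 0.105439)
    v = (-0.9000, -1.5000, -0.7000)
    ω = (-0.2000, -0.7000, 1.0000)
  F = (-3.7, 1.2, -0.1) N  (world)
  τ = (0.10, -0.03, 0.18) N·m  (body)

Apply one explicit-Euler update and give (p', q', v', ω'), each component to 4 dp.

p' = (0.1280, -2.9200, -3.0560)
q' = (-0.2462, 0.2999, -0.9182, 0.0800)
v' = (-0.9592, -1.4808, -0.7016)
ω' = (-0.1691, -0.7100, 1.1429)

new position p' = (0.1280, -2.9200, -3.0560)
new velocity v' = (-0.9592, -1.4808, -0.7016)
(τ − ω×Iω)/I = (0.3867, -0.1250, 1.7860)
new body rate ω' = (-0.1691, -0.7100, 1.1429)
q⊗(0,ω) = (-0.6769681, -0.7936199, -0.1994375, -0.6341178)
updated quaternion q' = (-0.2462, 0.2999, -0.9182, 0.0800)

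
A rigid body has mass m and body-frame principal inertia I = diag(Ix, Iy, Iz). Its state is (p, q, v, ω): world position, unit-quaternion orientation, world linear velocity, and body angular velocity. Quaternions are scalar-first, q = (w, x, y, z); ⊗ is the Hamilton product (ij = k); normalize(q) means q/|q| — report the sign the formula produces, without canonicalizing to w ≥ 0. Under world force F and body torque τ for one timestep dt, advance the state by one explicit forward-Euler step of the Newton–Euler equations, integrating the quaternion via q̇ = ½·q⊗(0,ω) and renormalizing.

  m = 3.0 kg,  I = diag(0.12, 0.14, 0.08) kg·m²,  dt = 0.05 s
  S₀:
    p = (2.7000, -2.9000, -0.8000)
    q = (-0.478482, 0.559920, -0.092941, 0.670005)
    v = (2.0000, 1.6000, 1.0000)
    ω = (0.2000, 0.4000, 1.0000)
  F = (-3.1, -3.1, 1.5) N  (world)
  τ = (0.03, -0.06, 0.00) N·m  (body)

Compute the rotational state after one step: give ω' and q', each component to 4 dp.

precession coupling ω×(Iω) = (-0.0240, 0.0080, 0.0016)
(τ − ω×Iω)/I = (0.4500, -0.4857, -0.0200)
ω' = ω + α·dt = (0.2225, 0.3757, 0.9990)
Hamilton product q⊗(0,ω) = (-0.7448126, -0.4566394, -0.6173118, -0.2359258)
q' = normalize(q + ½dt·q⊗(0,ω)) = (-0.4969, 0.5483, -0.1083, 0.6639)

ω' = (0.2225, 0.3757, 0.9990)
q' = (-0.4969, 0.5483, -0.1083, 0.6639)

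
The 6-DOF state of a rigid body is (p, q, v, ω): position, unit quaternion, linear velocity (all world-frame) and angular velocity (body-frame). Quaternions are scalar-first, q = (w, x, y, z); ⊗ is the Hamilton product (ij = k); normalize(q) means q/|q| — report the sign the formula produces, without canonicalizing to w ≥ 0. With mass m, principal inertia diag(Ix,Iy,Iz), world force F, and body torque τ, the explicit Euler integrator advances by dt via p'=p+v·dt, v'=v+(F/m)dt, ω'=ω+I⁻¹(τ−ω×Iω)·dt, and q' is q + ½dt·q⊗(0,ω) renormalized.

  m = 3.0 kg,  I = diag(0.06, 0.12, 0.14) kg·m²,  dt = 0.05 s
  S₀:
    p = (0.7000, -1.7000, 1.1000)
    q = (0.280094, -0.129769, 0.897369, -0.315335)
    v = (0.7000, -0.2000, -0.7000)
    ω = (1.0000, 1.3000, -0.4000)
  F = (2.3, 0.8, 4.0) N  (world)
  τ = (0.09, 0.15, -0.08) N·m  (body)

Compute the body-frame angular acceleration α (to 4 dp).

α = (1.6733, 0.9833, -1.1286)

gyro term ω×Iω = (-0.0104, 0.0320, 0.0780)
angular accel α = (1.6733, 0.9833, -1.1286)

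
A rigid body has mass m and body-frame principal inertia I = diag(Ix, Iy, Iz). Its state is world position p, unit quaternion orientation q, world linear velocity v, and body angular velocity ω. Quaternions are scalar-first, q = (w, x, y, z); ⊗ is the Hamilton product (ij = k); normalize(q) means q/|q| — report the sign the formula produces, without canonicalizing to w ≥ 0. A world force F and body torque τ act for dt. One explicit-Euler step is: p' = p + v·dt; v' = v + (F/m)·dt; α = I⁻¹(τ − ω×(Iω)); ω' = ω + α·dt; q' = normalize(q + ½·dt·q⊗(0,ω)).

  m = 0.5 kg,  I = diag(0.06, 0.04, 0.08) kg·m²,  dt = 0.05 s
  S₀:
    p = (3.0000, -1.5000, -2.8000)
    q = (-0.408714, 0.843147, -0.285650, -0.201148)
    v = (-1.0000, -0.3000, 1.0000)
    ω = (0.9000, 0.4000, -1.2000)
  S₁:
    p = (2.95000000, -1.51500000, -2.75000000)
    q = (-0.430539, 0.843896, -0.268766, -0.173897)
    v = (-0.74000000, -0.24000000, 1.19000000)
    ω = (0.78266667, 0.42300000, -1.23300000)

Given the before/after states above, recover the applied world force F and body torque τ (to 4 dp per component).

Δv = v₁−v₀ = (0.26000000, 0.06000000, 0.19000000)
applied force F = (2.6000, 0.6000, 1.9000)
ω₁ − ω₀ = (-0.11733333, 0.02300000, -0.03300000)
ω₀×(Iω₀) = (-0.0192, 0.0216, -0.0072)
I·α + gyro = (-0.1600, 0.0400, -0.0600)

F = (2.6000, 0.6000, 1.9000)
τ = (-0.1600, 0.0400, -0.0600)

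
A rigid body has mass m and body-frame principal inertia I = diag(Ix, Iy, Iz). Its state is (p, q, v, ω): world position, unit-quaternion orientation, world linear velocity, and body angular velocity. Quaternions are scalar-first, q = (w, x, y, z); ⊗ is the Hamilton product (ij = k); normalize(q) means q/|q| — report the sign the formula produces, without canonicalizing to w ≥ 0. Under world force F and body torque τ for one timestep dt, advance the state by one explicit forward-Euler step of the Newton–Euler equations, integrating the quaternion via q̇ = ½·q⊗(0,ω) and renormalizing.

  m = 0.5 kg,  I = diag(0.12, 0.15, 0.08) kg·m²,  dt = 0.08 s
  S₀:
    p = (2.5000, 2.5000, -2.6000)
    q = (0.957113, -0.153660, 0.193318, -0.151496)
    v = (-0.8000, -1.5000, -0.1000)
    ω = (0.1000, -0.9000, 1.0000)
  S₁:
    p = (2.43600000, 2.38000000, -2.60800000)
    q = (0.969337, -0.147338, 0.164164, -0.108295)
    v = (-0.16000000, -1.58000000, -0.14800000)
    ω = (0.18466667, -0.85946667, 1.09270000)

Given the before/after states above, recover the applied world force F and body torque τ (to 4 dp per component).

velocity change Δv = (0.64000000, -0.08000000, -0.04800000)
applied force F = (4.0000, -0.5000, -0.3000)
Δω = ω₁−ω₀ = (0.08466667, 0.04053333, 0.09270000)
I·α + gyro = (0.1900, 0.0800, 0.0900)

F = (4.0000, -0.5000, -0.3000)
τ = (0.1900, 0.0800, 0.0900)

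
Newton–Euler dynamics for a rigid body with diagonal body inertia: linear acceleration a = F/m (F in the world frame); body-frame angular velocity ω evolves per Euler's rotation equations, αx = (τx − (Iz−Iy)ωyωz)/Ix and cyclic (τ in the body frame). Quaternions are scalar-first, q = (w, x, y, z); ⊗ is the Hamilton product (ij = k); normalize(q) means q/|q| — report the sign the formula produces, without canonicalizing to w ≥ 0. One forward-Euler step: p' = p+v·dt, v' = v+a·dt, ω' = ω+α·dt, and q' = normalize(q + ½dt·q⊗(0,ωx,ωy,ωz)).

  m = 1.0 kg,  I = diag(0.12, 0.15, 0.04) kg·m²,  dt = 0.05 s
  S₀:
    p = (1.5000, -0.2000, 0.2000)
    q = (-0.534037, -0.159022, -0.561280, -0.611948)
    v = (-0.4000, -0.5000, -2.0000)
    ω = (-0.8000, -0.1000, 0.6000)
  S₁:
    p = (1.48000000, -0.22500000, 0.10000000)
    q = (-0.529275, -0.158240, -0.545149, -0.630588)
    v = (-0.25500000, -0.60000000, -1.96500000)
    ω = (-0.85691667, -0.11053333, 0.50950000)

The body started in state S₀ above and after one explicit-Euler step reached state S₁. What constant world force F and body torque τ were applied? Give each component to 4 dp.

F = (2.9000, -2.0000, 0.7000)
τ = (-0.1300, -0.0700, -0.0700)

v₁ − v₀ = (0.14500000, -0.10000000, 0.03500000)
m·(v₁−v₀)/dt = (2.9000, -2.0000, 0.7000)
ω₁ − ω₀ = (-0.05691667, -0.01053333, -0.09050000)
ω₀×(Iω₀) = (0.0066, -0.0384, 0.0024)
I·α + gyro = (-0.1300, -0.0700, -0.0700)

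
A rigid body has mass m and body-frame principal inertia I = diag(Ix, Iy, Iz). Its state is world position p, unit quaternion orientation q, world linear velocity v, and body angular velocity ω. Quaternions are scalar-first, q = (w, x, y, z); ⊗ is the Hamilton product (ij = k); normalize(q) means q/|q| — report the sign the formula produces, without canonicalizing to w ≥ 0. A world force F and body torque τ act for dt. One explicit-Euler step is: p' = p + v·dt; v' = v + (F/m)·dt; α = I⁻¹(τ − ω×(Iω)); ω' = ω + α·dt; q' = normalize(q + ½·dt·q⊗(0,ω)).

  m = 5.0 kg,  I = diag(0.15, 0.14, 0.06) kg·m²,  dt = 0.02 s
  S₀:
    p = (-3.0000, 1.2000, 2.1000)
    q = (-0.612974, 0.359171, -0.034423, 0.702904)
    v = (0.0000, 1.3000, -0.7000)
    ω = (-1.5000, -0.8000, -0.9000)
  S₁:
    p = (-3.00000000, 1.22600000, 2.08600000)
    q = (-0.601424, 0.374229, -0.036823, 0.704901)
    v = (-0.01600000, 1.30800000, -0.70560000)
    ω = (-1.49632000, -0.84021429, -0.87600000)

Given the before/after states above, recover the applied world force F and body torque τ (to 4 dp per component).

ω₁ − ω₀ = (0.00368000, -0.04021429, 0.02400000)
I·α + gyro = (-0.0300, -0.1600, 0.0600)
Δv = v₁−v₀ = (-0.01600000, 0.00800000, -0.00560000)
m·(v₁−v₀)/dt = (-4.0000, 2.0000, -1.4000)

F = (-4.0000, 2.0000, -1.4000)
τ = (-0.0300, -0.1600, 0.0600)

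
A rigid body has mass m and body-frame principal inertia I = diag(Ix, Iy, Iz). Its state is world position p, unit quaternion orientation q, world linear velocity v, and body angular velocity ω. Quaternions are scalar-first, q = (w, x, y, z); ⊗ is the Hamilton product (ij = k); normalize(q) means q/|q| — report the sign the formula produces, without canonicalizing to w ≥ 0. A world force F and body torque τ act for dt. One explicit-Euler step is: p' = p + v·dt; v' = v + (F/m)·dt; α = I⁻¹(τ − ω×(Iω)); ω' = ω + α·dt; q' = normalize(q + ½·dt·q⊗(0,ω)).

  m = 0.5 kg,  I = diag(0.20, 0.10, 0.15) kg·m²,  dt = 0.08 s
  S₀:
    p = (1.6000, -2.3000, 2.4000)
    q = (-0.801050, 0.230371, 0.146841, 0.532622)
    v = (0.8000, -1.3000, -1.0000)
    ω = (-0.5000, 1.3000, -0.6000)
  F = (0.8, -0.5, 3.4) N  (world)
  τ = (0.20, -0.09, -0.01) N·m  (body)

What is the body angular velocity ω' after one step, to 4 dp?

ω×(Iω) gyroscopic = (-0.0390, 0.0150, 0.0650)
(τ − ω×Iω)/I = (1.1950, -1.0500, -0.5000)
ω + α·dt = (-0.4044, 1.2160, -0.6400)

ω' = (-0.4044, 1.2160, -0.6400)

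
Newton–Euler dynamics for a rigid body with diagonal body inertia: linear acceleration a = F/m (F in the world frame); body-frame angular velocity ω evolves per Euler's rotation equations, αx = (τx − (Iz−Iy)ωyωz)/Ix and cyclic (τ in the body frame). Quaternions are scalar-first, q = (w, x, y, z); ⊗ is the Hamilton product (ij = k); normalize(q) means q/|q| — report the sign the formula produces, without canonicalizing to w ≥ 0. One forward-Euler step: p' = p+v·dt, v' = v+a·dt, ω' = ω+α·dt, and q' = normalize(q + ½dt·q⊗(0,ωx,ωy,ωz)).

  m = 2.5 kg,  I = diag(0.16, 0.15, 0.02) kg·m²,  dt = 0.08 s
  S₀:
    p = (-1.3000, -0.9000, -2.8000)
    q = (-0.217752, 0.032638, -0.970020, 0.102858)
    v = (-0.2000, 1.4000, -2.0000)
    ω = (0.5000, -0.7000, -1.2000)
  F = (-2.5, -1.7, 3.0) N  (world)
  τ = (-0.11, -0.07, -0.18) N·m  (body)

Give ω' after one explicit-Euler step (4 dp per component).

ω' = (0.4996, -0.6925, -1.9340)

ω×(Iω) gyroscopic = (-0.1092, -0.0840, 0.0035)
(τ − ω×Iω)/I = (-0.0050, 0.0933, -9.1750)
ω' = ω + α·dt = (0.4996, -0.6925, -1.9340)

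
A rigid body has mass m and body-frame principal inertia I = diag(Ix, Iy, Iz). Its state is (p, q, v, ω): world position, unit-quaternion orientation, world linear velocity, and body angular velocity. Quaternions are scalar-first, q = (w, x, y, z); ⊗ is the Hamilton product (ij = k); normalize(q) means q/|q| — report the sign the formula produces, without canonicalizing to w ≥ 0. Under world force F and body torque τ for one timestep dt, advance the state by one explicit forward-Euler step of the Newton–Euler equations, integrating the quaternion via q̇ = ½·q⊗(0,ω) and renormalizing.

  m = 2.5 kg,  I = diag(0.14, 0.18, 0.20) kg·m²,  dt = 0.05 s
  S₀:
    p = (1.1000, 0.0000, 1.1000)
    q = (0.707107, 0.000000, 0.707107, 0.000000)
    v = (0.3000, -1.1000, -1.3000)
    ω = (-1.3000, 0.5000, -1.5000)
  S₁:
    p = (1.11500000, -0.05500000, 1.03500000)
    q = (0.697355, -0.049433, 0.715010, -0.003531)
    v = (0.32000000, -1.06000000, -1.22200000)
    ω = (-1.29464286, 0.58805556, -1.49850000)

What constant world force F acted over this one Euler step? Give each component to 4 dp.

v₁ − v₀ = (0.02000000, 0.04000000, 0.07800000)
F = m·Δv/dt = (1.0000, 2.0000, 3.9000)

F = (1.0000, 2.0000, 3.9000)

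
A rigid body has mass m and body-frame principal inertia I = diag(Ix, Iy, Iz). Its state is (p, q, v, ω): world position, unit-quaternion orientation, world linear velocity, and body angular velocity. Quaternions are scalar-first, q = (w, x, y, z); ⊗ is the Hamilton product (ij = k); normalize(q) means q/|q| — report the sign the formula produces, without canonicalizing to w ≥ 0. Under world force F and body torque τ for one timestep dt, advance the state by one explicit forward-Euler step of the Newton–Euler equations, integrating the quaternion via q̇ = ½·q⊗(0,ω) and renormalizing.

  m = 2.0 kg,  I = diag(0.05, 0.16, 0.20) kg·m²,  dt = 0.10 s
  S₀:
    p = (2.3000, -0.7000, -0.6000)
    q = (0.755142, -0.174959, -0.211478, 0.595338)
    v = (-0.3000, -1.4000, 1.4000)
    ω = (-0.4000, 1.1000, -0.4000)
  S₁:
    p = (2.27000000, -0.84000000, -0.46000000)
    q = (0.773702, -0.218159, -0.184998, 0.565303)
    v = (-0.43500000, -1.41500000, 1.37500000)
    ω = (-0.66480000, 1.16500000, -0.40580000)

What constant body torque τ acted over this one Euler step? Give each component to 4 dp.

τ = (-0.1500, 0.0800, -0.0600)

rate change Δω = (-0.26480000, 0.06500000, -0.00580000)
precession coupling = (-0.0176, -0.0240, -0.0484)
I·α + gyro = (-0.1500, 0.0800, -0.0600)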